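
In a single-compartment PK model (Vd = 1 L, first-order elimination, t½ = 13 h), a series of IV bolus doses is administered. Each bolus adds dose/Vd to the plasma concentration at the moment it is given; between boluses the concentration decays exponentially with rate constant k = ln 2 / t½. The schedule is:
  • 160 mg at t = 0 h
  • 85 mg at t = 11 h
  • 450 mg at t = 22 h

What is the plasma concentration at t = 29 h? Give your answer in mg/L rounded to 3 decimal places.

k = ln 2 / 13 = 0.05332 per h
Dose 1 (160 mg at t=0 h): 160·exp(−0.05332·29) = 34.087 mg/L
Dose 2 (85 mg at t=11 h): 85·exp(−0.05332·18) = 32.554 mg/L
Dose 3 (450 mg at t=22 h): 450·exp(−0.05332·7) = 309.827 mg/L
C(29) = 34.087 + 32.554 + 309.827 = 376.469 mg/L

376.469 mg/L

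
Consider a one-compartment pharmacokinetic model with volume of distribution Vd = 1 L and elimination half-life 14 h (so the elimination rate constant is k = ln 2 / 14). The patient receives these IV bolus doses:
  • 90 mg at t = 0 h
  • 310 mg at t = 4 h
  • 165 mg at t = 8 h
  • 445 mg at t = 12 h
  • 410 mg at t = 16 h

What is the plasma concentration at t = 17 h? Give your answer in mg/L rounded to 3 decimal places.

1044.940 mg/L

k = ln 2 / 14 = 0.04951 per h
Dose 1 (90 mg at t=0 h): 90·exp(−0.04951·17) = 38.789 mg/L
Dose 2 (310 mg at t=4 h): 310·exp(−0.04951·13) = 162.867 mg/L
Dose 3 (165 mg at t=8 h): 165·exp(−0.04951·9) = 105.673 mg/L
Dose 4 (445 mg at t=12 h): 445·exp(−0.04951·5) = 347.416 mg/L
Dose 5 (410 mg at t=16 h): 410·exp(−0.04951·1) = 390.195 mg/L
C(17) = 38.789 + 162.867 + 105.673 + 347.416 + 390.195 = 1044.940 mg/L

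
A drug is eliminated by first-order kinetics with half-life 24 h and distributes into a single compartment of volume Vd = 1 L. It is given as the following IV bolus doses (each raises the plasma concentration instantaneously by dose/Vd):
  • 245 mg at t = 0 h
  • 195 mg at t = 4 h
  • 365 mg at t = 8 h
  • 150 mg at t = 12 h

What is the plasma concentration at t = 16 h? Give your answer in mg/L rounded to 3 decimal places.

715.562 mg/L

k = ln 2 / 24 = 0.02888 per h
Dose 1 (245 mg at t=0 h): 245·exp(−0.02888·16) = 154.340 mg/L
Dose 2 (195 mg at t=4 h): 195·exp(−0.02888·12) = 137.886 mg/L
Dose 3 (365 mg at t=8 h): 365·exp(−0.02888·8) = 289.701 mg/L
Dose 4 (150 mg at t=12 h): 150·exp(−0.02888·4) = 133.635 mg/L
C(16) = 154.340 + 137.886 + 289.701 + 133.635 = 715.562 mg/L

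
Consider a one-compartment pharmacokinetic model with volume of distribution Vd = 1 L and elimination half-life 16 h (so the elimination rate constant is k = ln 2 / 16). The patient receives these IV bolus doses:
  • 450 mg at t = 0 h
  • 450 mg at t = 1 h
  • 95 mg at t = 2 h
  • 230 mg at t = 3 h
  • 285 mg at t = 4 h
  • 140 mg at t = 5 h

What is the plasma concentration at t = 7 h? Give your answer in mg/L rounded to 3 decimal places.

1327.834 mg/L

k = ln 2 / 16 = 0.04332 per h
Dose 1 (450 mg at t=0 h): 450·exp(−0.04332·7) = 332.286 mg/L
Dose 2 (450 mg at t=1 h): 450·exp(−0.04332·6) = 346.997 mg/L
Dose 3 (95 mg at t=2 h): 95·exp(−0.04332·5) = 76.498 mg/L
Dose 4 (230 mg at t=3 h): 230·exp(−0.04332·4) = 193.406 mg/L
Dose 5 (285 mg at t=4 h): 285·exp(−0.04332·3) = 250.266 mg/L
Dose 6 (140 mg at t=5 h): 140·exp(−0.04332·2) = 128.381 mg/L
C(7) = 332.286 + 346.997 + 76.498 + 193.406 + 250.266 + 128.381 = 1327.834 mg/L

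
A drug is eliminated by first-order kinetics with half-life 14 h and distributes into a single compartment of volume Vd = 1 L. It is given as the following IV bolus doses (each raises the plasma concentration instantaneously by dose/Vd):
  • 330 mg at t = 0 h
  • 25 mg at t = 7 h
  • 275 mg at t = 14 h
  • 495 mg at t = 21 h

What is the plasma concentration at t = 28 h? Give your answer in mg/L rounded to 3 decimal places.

k = ln 2 / 14 = 0.04951 per h
Dose 1 (330 mg at t=0 h): 330·exp(−0.04951·28) = 82.500 mg/L
Dose 2 (25 mg at t=7 h): 25·exp(−0.04951·21) = 8.839 mg/L
Dose 3 (275 mg at t=14 h): 275·exp(−0.04951·14) = 137.500 mg/L
Dose 4 (495 mg at t=21 h): 495·exp(−0.04951·7) = 350.018 mg/L
C(28) = 82.500 + 8.839 + 137.500 + 350.018 = 578.857 mg/L

578.857 mg/L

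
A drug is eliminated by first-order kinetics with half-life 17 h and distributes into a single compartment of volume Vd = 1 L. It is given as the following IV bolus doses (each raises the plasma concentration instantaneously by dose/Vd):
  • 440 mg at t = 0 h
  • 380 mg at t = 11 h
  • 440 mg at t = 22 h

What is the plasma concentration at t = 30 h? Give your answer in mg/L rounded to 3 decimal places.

622.142 mg/L

k = ln 2 / 17 = 0.04077 per h
Dose 1 (440 mg at t=0 h): 440·exp(−0.04077·30) = 129.486 mg/L
Dose 2 (380 mg at t=11 h): 380·exp(−0.04077·19) = 175.121 mg/L
Dose 3 (440 mg at t=22 h): 440·exp(−0.04077·8) = 317.535 mg/L
C(30) = 129.486 + 175.121 + 317.535 = 622.142 mg/L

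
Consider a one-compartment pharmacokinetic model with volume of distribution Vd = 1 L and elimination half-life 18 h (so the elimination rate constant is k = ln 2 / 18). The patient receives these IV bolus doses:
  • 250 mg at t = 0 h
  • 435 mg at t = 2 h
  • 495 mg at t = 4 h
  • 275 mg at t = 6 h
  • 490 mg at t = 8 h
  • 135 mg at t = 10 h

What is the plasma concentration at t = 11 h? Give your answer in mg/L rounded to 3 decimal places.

1642.582 mg/L

k = ln 2 / 18 = 0.03851 per h
Dose 1 (250 mg at t=0 h): 250·exp(−0.03851·11) = 163.673 mg/L
Dose 2 (435 mg at t=2 h): 435·exp(−0.03851·9) = 307.591 mg/L
Dose 3 (495 mg at t=4 h): 495·exp(−0.03851·7) = 378.040 mg/L
Dose 4 (275 mg at t=6 h): 275·exp(−0.03851·5) = 226.837 mg/L
Dose 5 (490 mg at t=8 h): 490·exp(−0.03851·3) = 436.540 mg/L
Dose 6 (135 mg at t=10 h): 135·exp(−0.03851·1) = 129.900 mg/L
C(11) = 163.673 + 307.591 + 378.040 + 226.837 + 436.540 + 129.900 = 1642.582 mg/L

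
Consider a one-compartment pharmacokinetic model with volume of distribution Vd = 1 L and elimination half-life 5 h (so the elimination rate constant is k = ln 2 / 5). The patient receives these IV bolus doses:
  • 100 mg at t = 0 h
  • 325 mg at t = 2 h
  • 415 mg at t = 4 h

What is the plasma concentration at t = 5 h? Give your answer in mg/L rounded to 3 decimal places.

625.699 mg/L

k = ln 2 / 5 = 0.13863 per h
Dose 1 (100 mg at t=0 h): 100·exp(−0.13863·5) = 50.000 mg/L
Dose 2 (325 mg at t=2 h): 325·exp(−0.13863·3) = 214.420 mg/L
Dose 3 (415 mg at t=4 h): 415·exp(−0.13863·1) = 361.278 mg/L
C(5) = 50.000 + 214.420 + 361.278 = 625.699 mg/L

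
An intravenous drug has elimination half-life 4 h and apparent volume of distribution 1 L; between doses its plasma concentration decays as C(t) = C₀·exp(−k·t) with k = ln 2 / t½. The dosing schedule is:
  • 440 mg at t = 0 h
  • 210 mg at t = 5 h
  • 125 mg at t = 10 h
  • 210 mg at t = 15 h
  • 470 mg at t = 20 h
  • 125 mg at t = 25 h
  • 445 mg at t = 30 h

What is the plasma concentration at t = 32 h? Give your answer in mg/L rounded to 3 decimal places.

428.044 mg/L

k = ln 2 / 4 = 0.17329 per h
Dose 1 (440 mg at t=0 h): 440·exp(−0.17329·32) = 1.719 mg/L
Dose 2 (210 mg at t=5 h): 210·exp(−0.17329·27) = 1.951 mg/L
Dose 3 (125 mg at t=10 h): 125·exp(−0.17329·22) = 2.762 mg/L
Dose 4 (210 mg at t=15 h): 210·exp(−0.17329·17) = 11.037 mg/L
Dose 5 (470 mg at t=20 h): 470·exp(−0.17329·12) = 58.750 mg/L
Dose 6 (125 mg at t=25 h): 125·exp(−0.17329·7) = 37.163 mg/L
Dose 7 (445 mg at t=30 h): 445·exp(−0.17329·2) = 314.663 mg/L
C(32) = 1.719 + 1.951 + 2.762 + 11.037 + 58.750 + 37.163 + 314.663 = 428.044 mg/L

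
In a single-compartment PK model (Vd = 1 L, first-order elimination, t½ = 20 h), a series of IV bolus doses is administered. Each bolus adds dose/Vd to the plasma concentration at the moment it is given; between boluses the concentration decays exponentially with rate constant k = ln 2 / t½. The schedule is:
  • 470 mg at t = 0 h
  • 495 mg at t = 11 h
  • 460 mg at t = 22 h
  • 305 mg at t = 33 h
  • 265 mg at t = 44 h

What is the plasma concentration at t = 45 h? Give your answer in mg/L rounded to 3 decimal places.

k = ln 2 / 20 = 0.03466 per h
Dose 1 (470 mg at t=0 h): 470·exp(−0.03466·45) = 98.805 mg/L
Dose 2 (495 mg at t=11 h): 495·exp(−0.03466·34) = 152.354 mg/L
Dose 3 (460 mg at t=22 h): 460·exp(−0.03466·23) = 207.288 mg/L
Dose 4 (305 mg at t=33 h): 305·exp(−0.03466·12) = 201.225 mg/L
Dose 5 (265 mg at t=44 h): 265·exp(−0.03466·1) = 255.973 mg/L
C(45) = 98.805 + 152.354 + 207.288 + 201.225 + 255.973 = 915.645 mg/L

915.645 mg/L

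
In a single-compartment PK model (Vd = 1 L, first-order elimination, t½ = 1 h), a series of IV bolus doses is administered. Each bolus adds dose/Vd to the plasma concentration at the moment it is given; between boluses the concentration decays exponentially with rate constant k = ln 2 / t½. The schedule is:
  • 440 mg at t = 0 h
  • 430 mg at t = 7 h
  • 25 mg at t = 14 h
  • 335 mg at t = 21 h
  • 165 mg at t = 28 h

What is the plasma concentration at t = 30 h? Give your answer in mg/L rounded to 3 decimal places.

41.905 mg/L

k = ln 2 / 1 = 0.69315 per h
Dose 1 (440 mg at t=0 h): 440·exp(−0.69315·30) = 0.000 mg/L
Dose 2 (430 mg at t=7 h): 430·exp(−0.69315·23) = 0.000 mg/L
Dose 3 (25 mg at t=14 h): 25·exp(−0.69315·16) = 0.000 mg/L
Dose 4 (335 mg at t=21 h): 335·exp(−0.69315·9) = 0.654 mg/L
Dose 5 (165 mg at t=28 h): 165·exp(−0.69315·2) = 41.250 mg/L
C(30) = 0.000 + 0.000 + 0.000 + 0.654 + 41.250 = 41.905 mg/L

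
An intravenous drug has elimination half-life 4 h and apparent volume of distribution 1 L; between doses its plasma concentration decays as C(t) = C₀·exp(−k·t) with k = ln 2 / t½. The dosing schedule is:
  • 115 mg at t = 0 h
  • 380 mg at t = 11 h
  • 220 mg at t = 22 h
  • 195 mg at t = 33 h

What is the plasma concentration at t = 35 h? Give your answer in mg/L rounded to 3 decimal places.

k = ln 2 / 4 = 0.17329 per h
Dose 1 (115 mg at t=0 h): 115·exp(−0.17329·35) = 0.267 mg/L
Dose 2 (380 mg at t=11 h): 380·exp(−0.17329·24) = 5.938 mg/L
Dose 3 (220 mg at t=22 h): 220·exp(−0.17329·13) = 23.125 mg/L
Dose 4 (195 mg at t=33 h): 195·exp(−0.17329·2) = 137.886 mg/L
C(35) = 0.267 + 5.938 + 23.125 + 137.886 = 167.215 mg/L

167.215 mg/L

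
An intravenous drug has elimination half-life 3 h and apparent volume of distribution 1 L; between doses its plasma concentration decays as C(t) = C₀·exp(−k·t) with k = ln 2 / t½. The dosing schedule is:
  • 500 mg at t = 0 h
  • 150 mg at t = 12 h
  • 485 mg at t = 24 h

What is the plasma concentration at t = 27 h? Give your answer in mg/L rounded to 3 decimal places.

k = ln 2 / 3 = 0.23105 per h
Dose 1 (500 mg at t=0 h): 500·exp(−0.23105·27) = 0.977 mg/L
Dose 2 (150 mg at t=12 h): 150·exp(−0.23105·15) = 4.688 mg/L
Dose 3 (485 mg at t=24 h): 485·exp(−0.23105·3) = 242.500 mg/L
C(27) = 0.977 + 4.688 + 242.500 = 248.164 mg/L

248.164 mg/L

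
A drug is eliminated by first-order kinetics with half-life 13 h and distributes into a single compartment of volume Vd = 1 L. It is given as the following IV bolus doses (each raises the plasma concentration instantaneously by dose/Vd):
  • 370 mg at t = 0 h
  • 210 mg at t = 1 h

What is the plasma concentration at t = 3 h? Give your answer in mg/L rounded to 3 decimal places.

504.065 mg/L

k = ln 2 / 13 = 0.05332 per h
Dose 1 (370 mg at t=0 h): 370·exp(−0.05332·3) = 315.307 mg/L
Dose 2 (210 mg at t=1 h): 210·exp(−0.05332·2) = 188.759 mg/L
C(3) = 315.307 + 188.759 = 504.065 mg/L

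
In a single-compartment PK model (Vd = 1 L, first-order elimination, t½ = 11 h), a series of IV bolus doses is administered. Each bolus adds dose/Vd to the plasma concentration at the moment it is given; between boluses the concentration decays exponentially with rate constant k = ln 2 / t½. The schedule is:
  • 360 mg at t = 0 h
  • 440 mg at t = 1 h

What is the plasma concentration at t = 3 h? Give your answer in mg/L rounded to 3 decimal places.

685.891 mg/L

k = ln 2 / 11 = 0.06301 per h
Dose 1 (360 mg at t=0 h): 360·exp(−0.06301·3) = 297.991 mg/L
Dose 2 (440 mg at t=1 h): 440·exp(−0.06301·2) = 387.900 mg/L
C(3) = 297.991 + 387.900 = 685.891 mg/L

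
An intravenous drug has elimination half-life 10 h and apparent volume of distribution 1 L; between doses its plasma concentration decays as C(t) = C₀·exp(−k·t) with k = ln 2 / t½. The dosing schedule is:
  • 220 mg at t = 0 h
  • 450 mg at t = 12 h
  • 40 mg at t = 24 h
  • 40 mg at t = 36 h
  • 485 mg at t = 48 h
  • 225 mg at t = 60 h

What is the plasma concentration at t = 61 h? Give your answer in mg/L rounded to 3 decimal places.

435.332 mg/L

k = ln 2 / 10 = 0.06931 per h
Dose 1 (220 mg at t=0 h): 220·exp(−0.06931·61) = 3.207 mg/L
Dose 2 (450 mg at t=12 h): 450·exp(−0.06931·49) = 15.072 mg/L
Dose 3 (40 mg at t=24 h): 40·exp(−0.06931·37) = 3.078 mg/L
Dose 4 (40 mg at t=36 h): 40·exp(−0.06931·25) = 7.071 mg/L
Dose 5 (485 mg at t=48 h): 485·exp(−0.06931·13) = 196.971 mg/L
Dose 6 (225 mg at t=60 h): 225·exp(−0.06931·1) = 209.932 mg/L
C(61) = 3.207 + 15.072 + 3.078 + 7.071 + 196.971 + 209.932 = 435.332 mg/L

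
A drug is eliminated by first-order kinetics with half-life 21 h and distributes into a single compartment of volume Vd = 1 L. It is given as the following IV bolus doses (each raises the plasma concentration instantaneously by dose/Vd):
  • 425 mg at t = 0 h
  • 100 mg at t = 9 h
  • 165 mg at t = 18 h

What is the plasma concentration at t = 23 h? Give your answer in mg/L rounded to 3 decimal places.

k = ln 2 / 21 = 0.03301 per h
Dose 1 (425 mg at t=0 h): 425·exp(−0.03301·23) = 198.925 mg/L
Dose 2 (100 mg at t=9 h): 100·exp(−0.03301·14) = 62.996 mg/L
Dose 3 (165 mg at t=18 h): 165·exp(−0.03301·5) = 139.898 mg/L
C(23) = 198.925 + 62.996 + 139.898 = 401.819 mg/L

401.819 mg/L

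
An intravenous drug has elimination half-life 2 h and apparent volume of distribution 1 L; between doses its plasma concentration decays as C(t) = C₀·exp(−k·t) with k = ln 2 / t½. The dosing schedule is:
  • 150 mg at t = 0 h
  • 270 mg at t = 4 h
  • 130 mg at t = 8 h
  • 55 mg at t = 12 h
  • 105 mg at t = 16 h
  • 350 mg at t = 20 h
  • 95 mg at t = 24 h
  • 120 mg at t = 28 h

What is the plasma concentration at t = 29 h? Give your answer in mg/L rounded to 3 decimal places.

k = ln 2 / 2 = 0.34657 per h
Dose 1 (150 mg at t=0 h): 150·exp(−0.34657·29) = 0.006 mg/L
Dose 2 (270 mg at t=4 h): 270·exp(−0.34657·25) = 0.047 mg/L
Dose 3 (130 mg at t=8 h): 130·exp(−0.34657·21) = 0.090 mg/L
Dose 4 (55 mg at t=12 h): 55·exp(−0.34657·17) = 0.152 mg/L
Dose 5 (105 mg at t=16 h): 105·exp(−0.34657·13) = 1.160 mg/L
Dose 6 (350 mg at t=20 h): 350·exp(−0.34657·9) = 15.468 mg/L
Dose 7 (95 mg at t=24 h): 95·exp(−0.34657·5) = 16.794 mg/L
Dose 8 (120 mg at t=28 h): 120·exp(−0.34657·1) = 84.853 mg/L
C(29) = 0.006 + 0.047 + 0.090 + 0.152 + 1.160 + 15.468 + 16.794 + 84.853 = 118.569 mg/L

118.569 mg/L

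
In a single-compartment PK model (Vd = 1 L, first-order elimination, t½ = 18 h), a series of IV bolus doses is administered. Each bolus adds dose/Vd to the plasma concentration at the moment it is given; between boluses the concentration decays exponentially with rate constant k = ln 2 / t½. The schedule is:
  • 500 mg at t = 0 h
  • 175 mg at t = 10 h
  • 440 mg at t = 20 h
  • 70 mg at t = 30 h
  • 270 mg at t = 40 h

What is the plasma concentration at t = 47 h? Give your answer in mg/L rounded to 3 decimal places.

522.075 mg/L

k = ln 2 / 18 = 0.03851 per h
Dose 1 (500 mg at t=0 h): 500·exp(−0.03851·47) = 81.837 mg/L
Dose 2 (175 mg at t=10 h): 175·exp(−0.03851·37) = 42.097 mg/L
Dose 3 (440 mg at t=20 h): 440·exp(−0.03851·27) = 155.563 mg/L
Dose 4 (70 mg at t=30 h): 70·exp(−0.03851·17) = 36.374 mg/L
Dose 5 (270 mg at t=40 h): 270·exp(−0.03851·7) = 206.204 mg/L
C(47) = 81.837 + 42.097 + 155.563 + 36.374 + 206.204 = 522.075 mg/L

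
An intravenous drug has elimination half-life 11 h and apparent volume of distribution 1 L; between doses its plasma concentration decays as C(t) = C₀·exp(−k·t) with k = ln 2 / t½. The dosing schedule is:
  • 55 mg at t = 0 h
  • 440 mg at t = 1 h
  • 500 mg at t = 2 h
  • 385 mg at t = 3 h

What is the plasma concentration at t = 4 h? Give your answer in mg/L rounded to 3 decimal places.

k = ln 2 / 11 = 0.06301 per h
Dose 1 (55 mg at t=0 h): 55·exp(−0.06301·4) = 42.746 mg/L
Dose 2 (440 mg at t=1 h): 440·exp(−0.06301·3) = 364.211 mg/L
Dose 3 (500 mg at t=2 h): 500·exp(−0.06301·2) = 440.796 mg/L
Dose 4 (385 mg at t=3 h): 385·exp(−0.06301·1) = 361.488 mg/L
C(4) = 42.746 + 364.211 + 440.796 + 361.488 = 1209.242 mg/L

1209.242 mg/L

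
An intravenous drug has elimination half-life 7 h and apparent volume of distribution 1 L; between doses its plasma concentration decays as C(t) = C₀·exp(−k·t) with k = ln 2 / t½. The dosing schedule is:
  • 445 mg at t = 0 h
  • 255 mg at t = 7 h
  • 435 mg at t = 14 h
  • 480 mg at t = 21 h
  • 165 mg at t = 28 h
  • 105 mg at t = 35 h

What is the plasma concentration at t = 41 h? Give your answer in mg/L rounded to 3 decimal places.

216.246 mg/L

k = ln 2 / 7 = 0.09902 per h
Dose 1 (445 mg at t=0 h): 445·exp(−0.09902·41) = 7.677 mg/L
Dose 2 (255 mg at t=7 h): 255·exp(−0.09902·34) = 8.798 mg/L
Dose 3 (435 mg at t=14 h): 435·exp(−0.09902·27) = 30.017 mg/L
Dose 4 (480 mg at t=21 h): 480·exp(−0.09902·20) = 66.245 mg/L
Dose 5 (165 mg at t=28 h): 165·exp(−0.09902·13) = 45.544 mg/L
Dose 6 (105 mg at t=35 h): 105·exp(−0.09902·6) = 57.965 mg/L
C(41) = 7.677 + 8.798 + 30.017 + 66.245 + 45.544 + 57.965 = 216.246 mg/L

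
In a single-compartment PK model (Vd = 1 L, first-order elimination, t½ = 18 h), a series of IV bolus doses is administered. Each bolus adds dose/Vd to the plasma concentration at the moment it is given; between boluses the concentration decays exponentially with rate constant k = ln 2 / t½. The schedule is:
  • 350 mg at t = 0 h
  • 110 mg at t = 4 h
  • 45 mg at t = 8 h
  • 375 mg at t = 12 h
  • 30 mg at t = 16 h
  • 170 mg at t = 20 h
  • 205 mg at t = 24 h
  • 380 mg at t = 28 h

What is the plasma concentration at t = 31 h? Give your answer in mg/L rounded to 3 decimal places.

k = ln 2 / 18 = 0.03851 per h
Dose 1 (350 mg at t=0 h): 350·exp(−0.03851·31) = 106.079 mg/L
Dose 2 (110 mg at t=4 h): 110·exp(−0.03851·27) = 38.891 mg/L
Dose 3 (45 mg at t=8 h): 45·exp(−0.03851·23) = 18.559 mg/L
Dose 4 (375 mg at t=12 h): 375·exp(−0.03851·19) = 180.417 mg/L
Dose 5 (30 mg at t=16 h): 30·exp(−0.03851·15) = 16.837 mg/L
Dose 6 (170 mg at t=20 h): 170·exp(−0.03851·11) = 111.298 mg/L
Dose 7 (205 mg at t=24 h): 205·exp(−0.03851·7) = 156.562 mg/L
Dose 8 (380 mg at t=28 h): 380·exp(−0.03851·3) = 338.542 mg/L
C(31) = 106.079 + 38.891 + 18.559 + 180.417 + 16.837 + 111.298 + 156.562 + 338.542 = 967.184 mg/L

967.184 mg/L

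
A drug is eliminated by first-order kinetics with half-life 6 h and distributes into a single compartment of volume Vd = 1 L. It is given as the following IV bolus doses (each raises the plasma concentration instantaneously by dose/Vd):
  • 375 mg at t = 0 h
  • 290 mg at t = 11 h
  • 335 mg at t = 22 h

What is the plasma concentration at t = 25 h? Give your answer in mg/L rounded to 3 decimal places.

315.304 mg/L

k = ln 2 / 6 = 0.11552 per h
Dose 1 (375 mg at t=0 h): 375·exp(−0.11552·25) = 20.880 mg/L
Dose 2 (290 mg at t=11 h): 290·exp(−0.11552·14) = 57.543 mg/L
Dose 3 (335 mg at t=22 h): 335·exp(−0.11552·3) = 236.881 mg/L
C(25) = 20.880 + 57.543 + 236.881 = 315.304 mg/L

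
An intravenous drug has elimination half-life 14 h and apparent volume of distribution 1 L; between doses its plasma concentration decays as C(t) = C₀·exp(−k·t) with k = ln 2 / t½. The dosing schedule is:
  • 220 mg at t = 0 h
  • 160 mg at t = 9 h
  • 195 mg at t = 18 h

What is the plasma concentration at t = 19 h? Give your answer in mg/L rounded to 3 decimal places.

k = ln 2 / 14 = 0.04951 per h
Dose 1 (220 mg at t=0 h): 220·exp(−0.04951·19) = 85.878 mg/L
Dose 2 (160 mg at t=9 h): 160·exp(−0.04951·10) = 97.521 mg/L
Dose 3 (195 mg at t=18 h): 195·exp(−0.04951·1) = 185.581 mg/L
C(19) = 85.878 + 97.521 + 185.581 = 368.980 mg/L

368.980 mg/L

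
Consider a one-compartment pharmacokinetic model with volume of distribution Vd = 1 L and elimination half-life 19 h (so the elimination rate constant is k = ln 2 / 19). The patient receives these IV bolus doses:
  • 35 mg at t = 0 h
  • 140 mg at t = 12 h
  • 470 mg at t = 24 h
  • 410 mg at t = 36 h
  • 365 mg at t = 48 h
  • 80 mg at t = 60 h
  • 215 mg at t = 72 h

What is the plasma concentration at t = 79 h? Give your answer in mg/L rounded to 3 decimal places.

k = ln 2 / 19 = 0.03648 per h
Dose 1 (35 mg at t=0 h): 35·exp(−0.03648·79) = 1.961 mg/L
Dose 2 (140 mg at t=12 h): 140·exp(−0.03648·67) = 12.151 mg/L
Dose 3 (470 mg at t=24 h): 470·exp(−0.03648·55) = 63.197 mg/L
Dose 4 (410 mg at t=36 h): 410·exp(−0.03648·43) = 85.409 mg/L
Dose 5 (365 mg at t=48 h): 365·exp(−0.03648·31) = 117.798 mg/L
Dose 6 (80 mg at t=60 h): 80·exp(−0.03648·19) = 40.000 mg/L
Dose 7 (215 mg at t=72 h): 215·exp(−0.03648·7) = 166.545 mg/L
C(79) = 1.961 + 12.151 + 63.197 + 85.409 + 117.798 + 40.000 + 166.545 = 487.061 mg/L

487.061 mg/L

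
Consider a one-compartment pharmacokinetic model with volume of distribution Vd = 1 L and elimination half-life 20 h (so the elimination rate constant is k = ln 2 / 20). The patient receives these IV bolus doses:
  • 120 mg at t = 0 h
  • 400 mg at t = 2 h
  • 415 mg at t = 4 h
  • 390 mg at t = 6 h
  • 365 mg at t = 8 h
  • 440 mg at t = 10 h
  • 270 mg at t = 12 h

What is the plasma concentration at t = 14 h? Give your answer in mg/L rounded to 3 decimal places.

k = ln 2 / 20 = 0.03466 per h
Dose 1 (120 mg at t=0 h): 120·exp(−0.03466·14) = 73.869 mg/L
Dose 2 (400 mg at t=2 h): 400·exp(−0.03466·12) = 263.902 mg/L
Dose 3 (415 mg at t=4 h): 415·exp(−0.03466·10) = 293.449 mg/L
Dose 4 (390 mg at t=6 h): 390·exp(−0.03466·8) = 295.565 mg/L
Dose 5 (365 mg at t=8 h): 365·exp(−0.03466·6) = 296.472 mg/L
Dose 6 (440 mg at t=10 h): 440·exp(−0.03466·4) = 383.042 mg/L
Dose 7 (270 mg at t=12 h): 270·exp(−0.03466·2) = 251.919 mg/L
C(14) = 73.869 + 263.902 + 293.449 + 295.565 + 296.472 + 383.042 + 251.919 = 1858.218 mg/L

1858.218 mg/L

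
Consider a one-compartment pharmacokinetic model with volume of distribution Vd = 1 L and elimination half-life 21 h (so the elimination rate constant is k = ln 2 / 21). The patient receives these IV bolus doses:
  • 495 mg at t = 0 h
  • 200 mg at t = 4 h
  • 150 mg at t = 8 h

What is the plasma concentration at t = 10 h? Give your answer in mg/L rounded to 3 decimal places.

k = ln 2 / 21 = 0.03301 per h
Dose 1 (495 mg at t=0 h): 495·exp(−0.03301·10) = 355.842 mg/L
Dose 2 (200 mg at t=4 h): 200·exp(−0.03301·6) = 164.067 mg/L
Dose 3 (150 mg at t=8 h): 150·exp(−0.03301·2) = 140.418 mg/L
C(10) = 355.842 + 164.067 + 140.418 = 660.327 mg/L

660.327 mg/L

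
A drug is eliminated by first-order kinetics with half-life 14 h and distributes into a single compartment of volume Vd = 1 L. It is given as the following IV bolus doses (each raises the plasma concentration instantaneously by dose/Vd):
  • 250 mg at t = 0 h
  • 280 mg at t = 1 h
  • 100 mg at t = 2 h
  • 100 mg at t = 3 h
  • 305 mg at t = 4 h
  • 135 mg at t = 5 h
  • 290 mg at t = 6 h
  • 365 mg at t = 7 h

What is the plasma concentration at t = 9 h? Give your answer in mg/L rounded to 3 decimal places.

1422.970 mg/L

k = ln 2 / 14 = 0.04951 per h
Dose 1 (250 mg at t=0 h): 250·exp(−0.04951·9) = 160.111 mg/L
Dose 2 (280 mg at t=1 h): 280·exp(−0.04951·8) = 188.426 mg/L
Dose 3 (100 mg at t=2 h): 100·exp(−0.04951·7) = 70.711 mg/L
Dose 4 (100 mg at t=3 h): 100·exp(−0.04951·6) = 74.300 mg/L
Dose 5 (305 mg at t=4 h): 305·exp(−0.04951·5) = 238.116 mg/L
Dose 6 (135 mg at t=5 h): 135·exp(−0.04951·4) = 110.745 mg/L
Dose 7 (290 mg at t=6 h): 290·exp(−0.04951·3) = 249.972 mg/L
Dose 8 (365 mg at t=7 h): 365·exp(−0.04951·2) = 330.589 mg/L
C(9) = 160.111 + 188.426 + 70.711 + 74.300 + 238.116 + 110.745 + 249.972 + 330.589 = 1422.970 mg/L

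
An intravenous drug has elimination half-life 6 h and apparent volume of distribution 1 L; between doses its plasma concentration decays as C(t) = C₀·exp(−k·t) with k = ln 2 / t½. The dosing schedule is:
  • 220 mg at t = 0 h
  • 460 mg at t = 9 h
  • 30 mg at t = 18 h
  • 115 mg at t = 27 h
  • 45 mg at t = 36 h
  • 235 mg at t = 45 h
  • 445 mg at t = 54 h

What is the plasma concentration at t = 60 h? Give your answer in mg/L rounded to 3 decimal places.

k = ln 2 / 6 = 0.11552 per h
Dose 1 (220 mg at t=0 h): 220·exp(−0.11552·60) = 0.215 mg/L
Dose 2 (460 mg at t=9 h): 460·exp(−0.11552·51) = 1.271 mg/L
Dose 3 (30 mg at t=18 h): 30·exp(−0.11552·42) = 0.234 mg/L
Dose 4 (115 mg at t=27 h): 115·exp(−0.11552·33) = 2.541 mg/L
Dose 5 (45 mg at t=36 h): 45·exp(−0.11552·24) = 2.812 mg/L
Dose 6 (235 mg at t=45 h): 235·exp(−0.11552·15) = 41.543 mg/L
Dose 7 (445 mg at t=54 h): 445·exp(−0.11552·6) = 222.500 mg/L
C(60) = 0.215 + 1.271 + 0.234 + 2.541 + 2.812 + 41.543 + 222.500 = 271.116 mg/L

271.116 mg/L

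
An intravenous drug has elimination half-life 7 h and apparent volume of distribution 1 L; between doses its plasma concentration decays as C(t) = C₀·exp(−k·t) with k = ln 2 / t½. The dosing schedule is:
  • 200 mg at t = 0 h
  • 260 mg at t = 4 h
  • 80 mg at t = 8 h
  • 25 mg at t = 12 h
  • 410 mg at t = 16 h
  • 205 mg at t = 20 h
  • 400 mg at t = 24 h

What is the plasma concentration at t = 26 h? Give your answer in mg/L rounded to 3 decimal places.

k = ln 2 / 7 = 0.09902 per h
Dose 1 (200 mg at t=0 h): 200·exp(−0.09902·26) = 15.238 mg/L
Dose 2 (260 mg at t=4 h): 260·exp(−0.09902·22) = 29.436 mg/L
Dose 3 (80 mg at t=8 h): 80·exp(−0.09902·18) = 13.459 mg/L
Dose 4 (25 mg at t=12 h): 25·exp(−0.09902·14) = 6.250 mg/L
Dose 5 (410 mg at t=16 h): 410·exp(−0.09902·10) = 152.314 mg/L
Dose 6 (205 mg at t=20 h): 205·exp(−0.09902·6) = 113.169 mg/L
Dose 7 (400 mg at t=24 h): 400·exp(−0.09902·2) = 328.134 mg/L
C(26) = 15.238 + 29.436 + 13.459 + 6.250 + 152.314 + 113.169 + 328.134 = 658.000 mg/L

658.000 mg/L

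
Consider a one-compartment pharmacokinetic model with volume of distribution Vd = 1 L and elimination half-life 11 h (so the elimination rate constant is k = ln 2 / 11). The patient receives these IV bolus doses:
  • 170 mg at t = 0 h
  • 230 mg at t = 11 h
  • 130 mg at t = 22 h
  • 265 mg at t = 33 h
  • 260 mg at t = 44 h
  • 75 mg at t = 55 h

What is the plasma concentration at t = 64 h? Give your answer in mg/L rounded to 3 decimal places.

k = ln 2 / 11 = 0.06301 per h
Dose 1 (170 mg at t=0 h): 170·exp(−0.06301·64) = 3.013 mg/L
Dose 2 (230 mg at t=11 h): 230·exp(−0.06301·53) = 8.153 mg/L
Dose 3 (130 mg at t=22 h): 130·exp(−0.06301·42) = 9.216 mg/L
Dose 4 (265 mg at t=33 h): 265·exp(−0.06301·31) = 37.574 mg/L
Dose 5 (260 mg at t=44 h): 260·exp(−0.06301·20) = 73.730 mg/L
Dose 6 (75 mg at t=55 h): 75·exp(−0.06301·9) = 42.537 mg/L
C(64) = 3.013 + 8.153 + 9.216 + 37.574 + 73.730 + 42.537 = 174.223 mg/L

174.223 mg/L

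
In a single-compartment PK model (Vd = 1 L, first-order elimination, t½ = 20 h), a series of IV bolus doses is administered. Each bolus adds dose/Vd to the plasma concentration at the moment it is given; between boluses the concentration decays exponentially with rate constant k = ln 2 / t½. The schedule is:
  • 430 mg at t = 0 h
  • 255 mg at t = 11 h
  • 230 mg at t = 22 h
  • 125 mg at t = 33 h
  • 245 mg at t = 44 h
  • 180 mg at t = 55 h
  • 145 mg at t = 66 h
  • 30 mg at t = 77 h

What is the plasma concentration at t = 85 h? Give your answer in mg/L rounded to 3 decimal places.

k = ln 2 / 20 = 0.03466 per h
Dose 1 (430 mg at t=0 h): 430·exp(−0.03466·85) = 22.599 mg/L
Dose 2 (255 mg at t=11 h): 255·exp(−0.03466·74) = 19.621 mg/L
Dose 3 (230 mg at t=22 h): 230·exp(−0.03466·63) = 25.911 mg/L
Dose 4 (125 mg at t=33 h): 125·exp(−0.03466·52) = 20.617 mg/L
Dose 5 (245 mg at t=44 h): 245·exp(−0.03466·41) = 59.164 mg/L
Dose 6 (180 mg at t=55 h): 180·exp(−0.03466·30) = 63.640 mg/L
Dose 7 (145 mg at t=66 h): 145·exp(−0.03466·19) = 75.057 mg/L
Dose 8 (30 mg at t=77 h): 30·exp(−0.03466·8) = 22.736 mg/L
C(85) = 22.599 + 19.621 + 25.911 + 20.617 + 59.164 + 63.640 + 75.057 + 22.736 = 309.344 mg/L

309.344 mg/L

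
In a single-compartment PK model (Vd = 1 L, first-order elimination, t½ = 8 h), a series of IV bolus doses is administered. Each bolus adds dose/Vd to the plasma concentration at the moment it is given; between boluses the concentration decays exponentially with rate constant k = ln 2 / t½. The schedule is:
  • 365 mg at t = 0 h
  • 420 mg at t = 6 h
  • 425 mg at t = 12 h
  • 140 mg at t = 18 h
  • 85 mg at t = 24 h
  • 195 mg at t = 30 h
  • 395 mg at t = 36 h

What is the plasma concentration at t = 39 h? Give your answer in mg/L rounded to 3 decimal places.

517.337 mg/L

k = ln 2 / 8 = 0.08664 per h
Dose 1 (365 mg at t=0 h): 365·exp(−0.08664·39) = 12.439 mg/L
Dose 2 (420 mg at t=6 h): 420·exp(−0.08664·33) = 24.071 mg/L
Dose 3 (425 mg at t=12 h): 425·exp(−0.08664·27) = 40.965 mg/L
Dose 4 (140 mg at t=18 h): 140·exp(−0.08664·21) = 22.695 mg/L
Dose 5 (85 mg at t=24 h): 85·exp(−0.08664·15) = 23.173 mg/L
Dose 6 (195 mg at t=30 h): 195·exp(−0.08664·9) = 89.408 mg/L
Dose 7 (395 mg at t=36 h): 395·exp(−0.08664·3) = 304.587 mg/L
C(39) = 12.439 + 24.071 + 40.965 + 22.695 + 23.173 + 89.408 + 304.587 = 517.337 mg/L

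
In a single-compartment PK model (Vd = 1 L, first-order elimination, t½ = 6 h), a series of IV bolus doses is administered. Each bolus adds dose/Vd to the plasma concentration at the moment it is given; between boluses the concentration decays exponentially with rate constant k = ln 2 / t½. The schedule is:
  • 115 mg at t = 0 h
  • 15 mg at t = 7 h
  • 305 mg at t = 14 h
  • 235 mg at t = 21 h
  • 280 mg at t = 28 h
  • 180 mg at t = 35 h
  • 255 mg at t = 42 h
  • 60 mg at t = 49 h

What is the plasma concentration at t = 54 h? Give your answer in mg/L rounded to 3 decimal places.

k = ln 2 / 6 = 0.11552 per h
Dose 1 (115 mg at t=0 h): 115·exp(−0.11552·54) = 0.225 mg/L
Dose 2 (15 mg at t=7 h): 15·exp(−0.11552·47) = 0.066 mg/L
Dose 3 (305 mg at t=14 h): 305·exp(−0.11552·40) = 3.002 mg/L
Dose 4 (235 mg at t=21 h): 235·exp(−0.11552·33) = 5.193 mg/L
Dose 5 (280 mg at t=28 h): 280·exp(−0.11552·26) = 13.890 mg/L
Dose 6 (180 mg at t=35 h): 180·exp(−0.11552·19) = 20.045 mg/L
Dose 7 (255 mg at t=42 h): 255·exp(−0.11552·12) = 63.750 mg/L
Dose 8 (60 mg at t=49 h): 60·exp(−0.11552·5) = 33.674 mg/L
C(54) = 0.225 + 0.066 + 3.002 + 5.193 + 13.890 + 20.045 + 63.750 + 33.674 = 139.844 mg/L

139.844 mg/L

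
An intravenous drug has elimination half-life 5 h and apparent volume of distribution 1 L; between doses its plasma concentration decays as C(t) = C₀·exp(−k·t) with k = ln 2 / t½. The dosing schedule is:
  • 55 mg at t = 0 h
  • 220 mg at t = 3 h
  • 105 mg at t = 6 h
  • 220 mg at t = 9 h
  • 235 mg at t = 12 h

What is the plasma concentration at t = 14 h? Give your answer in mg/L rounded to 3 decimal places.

378.511 mg/L

k = ln 2 / 5 = 0.13863 per h
Dose 1 (55 mg at t=0 h): 55·exp(−0.13863·14) = 7.897 mg/L
Dose 2 (220 mg at t=3 h): 220·exp(−0.13863·11) = 47.880 mg/L
Dose 3 (105 mg at t=6 h): 105·exp(−0.13863·8) = 34.637 mg/L
Dose 4 (220 mg at t=9 h): 220·exp(−0.13863·5) = 110.000 mg/L
Dose 5 (235 mg at t=12 h): 235·exp(−0.13863·2) = 178.097 mg/L
C(14) = 7.897 + 47.880 + 34.637 + 110.000 + 178.097 = 378.511 mg/L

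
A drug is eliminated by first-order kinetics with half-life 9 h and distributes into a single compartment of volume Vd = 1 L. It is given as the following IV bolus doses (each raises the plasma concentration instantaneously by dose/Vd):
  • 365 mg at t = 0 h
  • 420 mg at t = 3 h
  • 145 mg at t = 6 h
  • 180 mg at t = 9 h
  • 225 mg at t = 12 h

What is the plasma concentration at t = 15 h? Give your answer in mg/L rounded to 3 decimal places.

646.120 mg/L

k = ln 2 / 9 = 0.07702 per h
Dose 1 (365 mg at t=0 h): 365·exp(−0.07702·15) = 114.968 mg/L
Dose 2 (420 mg at t=3 h): 420·exp(−0.07702·12) = 166.677 mg/L
Dose 3 (145 mg at t=6 h): 145·exp(−0.07702·9) = 72.500 mg/L
Dose 4 (180 mg at t=9 h): 180·exp(−0.07702·6) = 113.393 mg/L
Dose 5 (225 mg at t=12 h): 225·exp(−0.07702·3) = 178.583 mg/L
C(15) = 114.968 + 166.677 + 72.500 + 113.393 + 178.583 = 646.120 mg/L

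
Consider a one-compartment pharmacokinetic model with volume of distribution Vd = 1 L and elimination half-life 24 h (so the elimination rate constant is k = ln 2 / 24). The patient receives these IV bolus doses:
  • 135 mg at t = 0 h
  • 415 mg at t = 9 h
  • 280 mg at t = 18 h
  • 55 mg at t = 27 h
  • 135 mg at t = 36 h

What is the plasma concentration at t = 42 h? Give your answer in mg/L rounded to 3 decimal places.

k = ln 2 / 24 = 0.02888 per h
Dose 1 (135 mg at t=0 h): 135·exp(−0.02888·42) = 40.136 mg/L
Dose 2 (415 mg at t=9 h): 415·exp(−0.02888·33) = 160.004 mg/L
Dose 3 (280 mg at t=18 h): 280·exp(−0.02888·24) = 140.000 mg/L
Dose 4 (55 mg at t=27 h): 55·exp(−0.02888·15) = 35.663 mg/L
Dose 5 (135 mg at t=36 h): 135·exp(−0.02888·6) = 113.521 mg/L
C(42) = 40.136 + 160.004 + 140.000 + 35.663 + 113.521 = 489.324 mg/L

489.324 mg/L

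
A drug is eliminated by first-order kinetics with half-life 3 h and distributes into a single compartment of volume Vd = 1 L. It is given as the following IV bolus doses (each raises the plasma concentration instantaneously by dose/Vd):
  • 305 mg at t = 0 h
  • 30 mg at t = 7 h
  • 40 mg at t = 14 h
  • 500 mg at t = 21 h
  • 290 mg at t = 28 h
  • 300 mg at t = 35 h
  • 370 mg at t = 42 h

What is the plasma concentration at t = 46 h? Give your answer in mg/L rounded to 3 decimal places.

k = ln 2 / 3 = 0.23105 per h
Dose 1 (305 mg at t=0 h): 305·exp(−0.23105·46) = 0.007 mg/L
Dose 2 (30 mg at t=7 h): 30·exp(−0.23105·39) = 0.004 mg/L
Dose 3 (40 mg at t=14 h): 40·exp(−0.23105·32) = 0.025 mg/L
Dose 4 (500 mg at t=21 h): 500·exp(−0.23105·25) = 1.550 mg/L
Dose 5 (290 mg at t=28 h): 290·exp(−0.23105·18) = 4.531 mg/L
Dose 6 (300 mg at t=35 h): 300·exp(−0.23105·11) = 23.624 mg/L
Dose 7 (370 mg at t=42 h): 370·exp(−0.23105·4) = 146.835 mg/L
C(46) = 0.007 + 0.004 + 0.025 + 1.550 + 4.531 + 23.624 + 146.835 = 176.575 mg/L

176.575 mg/L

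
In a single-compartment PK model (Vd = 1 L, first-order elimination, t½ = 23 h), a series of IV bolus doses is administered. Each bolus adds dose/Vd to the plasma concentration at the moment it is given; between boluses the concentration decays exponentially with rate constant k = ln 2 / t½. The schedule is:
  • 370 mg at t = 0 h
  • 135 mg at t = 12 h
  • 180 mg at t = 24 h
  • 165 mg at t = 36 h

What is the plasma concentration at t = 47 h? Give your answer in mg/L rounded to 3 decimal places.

345.214 mg/L

k = ln 2 / 23 = 0.03014 per h
Dose 1 (370 mg at t=0 h): 370·exp(−0.03014·47) = 89.754 mg/L
Dose 2 (135 mg at t=12 h): 135·exp(−0.03014·35) = 47.016 mg/L
Dose 3 (180 mg at t=24 h): 180·exp(−0.03014·23) = 90.000 mg/L
Dose 4 (165 mg at t=36 h): 165·exp(−0.03014·11) = 118.444 mg/L
C(47) = 89.754 + 47.016 + 90.000 + 118.444 = 345.214 mg/L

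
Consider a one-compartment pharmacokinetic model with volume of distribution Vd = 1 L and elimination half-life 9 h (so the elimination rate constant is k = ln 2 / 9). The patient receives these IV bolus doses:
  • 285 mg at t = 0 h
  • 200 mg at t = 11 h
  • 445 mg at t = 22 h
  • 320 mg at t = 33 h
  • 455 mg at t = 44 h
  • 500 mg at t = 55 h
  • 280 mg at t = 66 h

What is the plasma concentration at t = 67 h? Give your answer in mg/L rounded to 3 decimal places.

k = ln 2 / 9 = 0.07702 per h
Dose 1 (285 mg at t=0 h): 285·exp(−0.07702·67) = 1.636 mg/L
Dose 2 (200 mg at t=11 h): 200·exp(−0.07702·56) = 2.679 mg/L
Dose 3 (445 mg at t=22 h): 445·exp(−0.07702·45) = 13.906 mg/L
Dose 4 (320 mg at t=33 h): 320·exp(−0.07702·34) = 23.331 mg/L
Dose 5 (455 mg at t=44 h): 455·exp(−0.07702·23) = 77.395 mg/L
Dose 6 (500 mg at t=55 h): 500·exp(−0.07702·12) = 198.425 mg/L
Dose 7 (280 mg at t=66 h): 280·exp(−0.07702·1) = 259.245 mg/L
C(67) = 1.636 + 2.679 + 13.906 + 23.331 + 77.395 + 198.425 + 259.245 = 576.617 mg/L

576.617 mg/L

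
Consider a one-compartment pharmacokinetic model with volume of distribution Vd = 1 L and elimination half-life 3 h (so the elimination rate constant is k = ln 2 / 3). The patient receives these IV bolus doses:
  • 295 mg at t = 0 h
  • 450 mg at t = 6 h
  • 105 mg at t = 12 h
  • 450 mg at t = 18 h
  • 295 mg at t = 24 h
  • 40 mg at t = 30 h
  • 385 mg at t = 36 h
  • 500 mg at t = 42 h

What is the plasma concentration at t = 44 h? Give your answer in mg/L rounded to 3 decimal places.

381.345 mg/L

k = ln 2 / 3 = 0.23105 per h
Dose 1 (295 mg at t=0 h): 295·exp(−0.23105·44) = 0.011 mg/L
Dose 2 (450 mg at t=6 h): 450·exp(−0.23105·38) = 0.069 mg/L
Dose 3 (105 mg at t=12 h): 105·exp(−0.23105·32) = 0.065 mg/L
Dose 4 (450 mg at t=18 h): 450·exp(−0.23105·26) = 1.107 mg/L
Dose 5 (295 mg at t=24 h): 295·exp(−0.23105·20) = 2.904 mg/L
Dose 6 (40 mg at t=30 h): 40·exp(−0.23105·14) = 1.575 mg/L
Dose 7 (385 mg at t=36 h): 385·exp(−0.23105·8) = 60.634 mg/L
Dose 8 (500 mg at t=42 h): 500·exp(−0.23105·2) = 314.980 mg/L
C(44) = 0.011 + 0.069 + 0.065 + 1.107 + 2.904 + 1.575 + 60.634 + 314.980 = 381.345 mg/L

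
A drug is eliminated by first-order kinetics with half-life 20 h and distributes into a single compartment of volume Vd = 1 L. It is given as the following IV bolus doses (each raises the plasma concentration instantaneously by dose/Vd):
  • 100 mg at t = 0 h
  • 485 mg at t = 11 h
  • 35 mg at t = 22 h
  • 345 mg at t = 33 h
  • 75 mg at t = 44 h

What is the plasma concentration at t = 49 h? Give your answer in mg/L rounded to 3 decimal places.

423.202 mg/L

k = ln 2 / 20 = 0.03466 per h
Dose 1 (100 mg at t=0 h): 100·exp(−0.03466·49) = 18.301 mg/L
Dose 2 (485 mg at t=11 h): 485·exp(−0.03466·38) = 129.953 mg/L
Dose 3 (35 mg at t=22 h): 35·exp(−0.03466·27) = 13.730 mg/L
Dose 4 (345 mg at t=33 h): 345·exp(−0.03466·16) = 198.150 mg/L
Dose 5 (75 mg at t=44 h): 75·exp(−0.03466·5) = 63.067 mg/L
C(49) = 18.301 + 129.953 + 13.730 + 198.150 + 63.067 = 423.202 mg/L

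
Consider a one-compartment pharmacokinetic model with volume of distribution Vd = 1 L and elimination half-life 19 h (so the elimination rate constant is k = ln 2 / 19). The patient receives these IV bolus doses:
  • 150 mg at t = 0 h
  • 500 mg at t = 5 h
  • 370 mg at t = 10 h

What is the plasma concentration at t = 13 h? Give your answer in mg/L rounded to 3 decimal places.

798.435 mg/L

k = ln 2 / 19 = 0.03648 per h
Dose 1 (150 mg at t=0 h): 150·exp(−0.03648·13) = 93.352 mg/L
Dose 2 (500 mg at t=5 h): 500·exp(−0.03648·8) = 373.440 mg/L
Dose 3 (370 mg at t=10 h): 370·exp(−0.03648·3) = 331.643 mg/L
C(13) = 93.352 + 373.440 + 331.643 = 798.435 mg/L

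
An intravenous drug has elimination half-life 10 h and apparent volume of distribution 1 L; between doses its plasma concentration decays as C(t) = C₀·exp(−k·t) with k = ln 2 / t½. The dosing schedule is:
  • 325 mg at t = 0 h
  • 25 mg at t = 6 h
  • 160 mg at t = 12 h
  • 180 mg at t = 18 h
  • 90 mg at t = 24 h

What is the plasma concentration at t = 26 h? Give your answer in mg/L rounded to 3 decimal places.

302.216 mg/L

k = ln 2 / 10 = 0.06931 per h
Dose 1 (325 mg at t=0 h): 325·exp(−0.06931·26) = 53.605 mg/L
Dose 2 (25 mg at t=6 h): 25·exp(−0.06931·20) = 6.250 mg/L
Dose 3 (160 mg at t=12 h): 160·exp(−0.06931·14) = 60.629 mg/L
Dose 4 (180 mg at t=18 h): 180·exp(−0.06931·8) = 103.383 mg/L
Dose 5 (90 mg at t=24 h): 90·exp(−0.06931·2) = 78.350 mg/L
C(26) = 53.605 + 6.250 + 60.629 + 103.383 + 78.350 = 302.216 mg/L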